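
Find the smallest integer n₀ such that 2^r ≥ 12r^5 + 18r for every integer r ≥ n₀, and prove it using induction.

At r = 27: 134217728 < 172187370, so the inequality fails and n₀ ≥ 28. We prove 2^r ≥ 12r^5 + 18r for all r ≥ 28.
For the base case r = 28: 2^r = 268435456 and 12r^5 + 18r = 206524920, so 268435456 ≥ 206524920.
Suppose the result is true for r = i, so 2^i ≥ 12i^5 + 18i.
Then 2^(i + 1) = 2·(2^i) ≥ 2·(12i^5 + 18i).
Also, for i ≥ 28 we have 2·(12i^5 + 18i) ≥ 12(i+1)^5 + 18(i+1), since 2·(12i^5 + 18i) − (12(i+1)^5 + 18(i+1)) = 12i^5 - 60i^4 - 120i^3 - 120i^2 - 42i - 30, which is nonnegative for all i ≥ 28.
Combining, 2^(i + 1) ≥ 12(i+1)^5 + 18(i+1).
By the principle of mathematical induction, the result holds for all r ≥ 28.
Hence the smallest such n₀ is 28.

n₀ = 28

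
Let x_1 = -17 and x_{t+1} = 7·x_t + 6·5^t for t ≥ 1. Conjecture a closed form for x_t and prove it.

x_t = -3·5^t - 2·7^(t - 1)

Computing the first terms: x_1 = -17, x_2 = -89, x_3 = -473. This suggests x_t = -3·5^t - 2·7^(t - 1).
For the base case t = 1: the formula gives -17 = -17 = x_1.
Inductive step: suppose the statement holds for some r ≥ 1, so x_r = -3·5^r - 2·7^(r - 1).
Then x_{r+1} = 7·x_r + 6·5^r = 7·(-3·5^r - 2·7^(r - 1)) + 6·5^r = -3·5^(r + 1) - 2·7^r = -3·5^(r+1) - 2·7^((r+1) - 1),
which is the claimed formula at t = r+1.
This completes the induction.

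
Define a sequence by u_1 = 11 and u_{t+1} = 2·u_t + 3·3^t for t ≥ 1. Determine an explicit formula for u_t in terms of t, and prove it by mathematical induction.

Computing the first terms: u_1 = 11, u_2 = 31, u_3 = 89. This suggests u_t = 2^t + 3^(t + 1).
Base case (t = 1): the formula gives 11 = 11 = u_1.
Suppose the result is true for t = k, so u_k = 2^k + 3^(k + 1).
Then u_{k+1} = 2·u_k + 3·3^k = 2·(2^k + 3^(k + 1)) + 3·3^k = 2^(k + 1) + 3^(k + 2) = 2^(k+1) + 3^((k+1) + 1),
which is the claimed formula at t = k+1.
Hence, by induction on t, the claim holds for every t ≥ 1.

u_t = 2^t + 3^(t + 1)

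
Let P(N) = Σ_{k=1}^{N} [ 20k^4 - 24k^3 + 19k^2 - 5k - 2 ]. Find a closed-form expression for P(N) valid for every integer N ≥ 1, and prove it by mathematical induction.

P(N) = N(4N^4 + 4N^3 + N^2 + N - 2)

We claim P(N) = N(4N^4 + 4N^3 + N^2 + N - 2) for all N ≥ 1.
For the base case N = 1: P(1) = 8, and the closed form gives 8. They agree.
For the inductive step, assume it holds for an arbitrary k ≥ 1, so P(k) = k(4k^4 + 4k^3 + k^2 + k - 2).
Then P(k+1) = P(k) + (20k^4 + 56k^3 + 67k^2 + 41k + 8) = (k(4k^4 + 4k^3 + k^2 + k - 2)) + (20k^4 + 56k^3 + 67k^2 + 41k + 8).
Simplifying, P(k+1) = (k + 1)(4k^4 + 20k^3 + 37k^2 + 31k + 8) = (k+1)(4(k+1)^4 + 4(k+1)^3 + (k+1)^2 + (k+1) - 2),
which is the closed form with N = k+1.
This completes the induction.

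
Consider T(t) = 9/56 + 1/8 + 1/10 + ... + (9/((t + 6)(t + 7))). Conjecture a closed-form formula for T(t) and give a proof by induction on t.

We claim T(t) = 9t/(7(t + 7)) for all t ≥ 1.
For the base case t = 1: T(1) = 9/56, and the closed form gives 9/56. They agree.
Inductive step: assume the claim holds for t = i, so T(i) = 9i/(7(i + 7)).
Then T(i+1) = T(i) + (9/((i + 7)(i + 8))) = (9i/(7(i + 7))) + (9/((i + 7)(i + 8))).
Simplifying, T(i+1) = 9(i + 1)/(7(i + 8)) = 9(i+1)/(7((i+1) + 7)),
which is the closed form with t = i+1.
By the principle of mathematical induction, the result holds for all t ≥ 1.

T(t) = 9t/(7(t + 7))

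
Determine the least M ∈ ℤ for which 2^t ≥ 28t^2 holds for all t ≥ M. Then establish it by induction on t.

At t = 11: 2048 < 3388, so the inequality fails and M ≥ 12. We prove 2^t ≥ 28t^2 for all t ≥ 12.
Base step (t = 12): 2^t = 4096 and 28t^2 = 4032, so 4096 ≥ 4032.
Suppose the result is true for t = i, so 2^i ≥ 28i^2.
Then 2^(i + 1) = 2·(2^i) ≥ 2·(28i^2).
Also, for i ≥ 12 we have 2·(28i^2) ≥ 28(i+1)^2, since 2 ≥ (1 + 1/i)^2 for all i ≥ 12.
Combining, 2^(i + 1) ≥ 28(i+1)^2.
Hence, by induction on t, the claim holds for every t ≥ 12.
Hence the smallest such M is 12.

M = 12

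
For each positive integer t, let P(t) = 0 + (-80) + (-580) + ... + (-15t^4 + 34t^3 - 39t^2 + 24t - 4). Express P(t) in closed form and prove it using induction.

P(t) = -t(t - 1)(3t + 2)(t^2 + 1)

We claim P(t) = -t(t - 1)(3t + 2)(t^2 + 1) for all t ≥ 1.
For the base case t = 1: P(1) = 0, and the closed form gives 0. They agree.
Inductive step: assume the claim holds for t = m, so P(m) = m(-3m^4 + m^3 - m^2 + m + 2).
Then P(m+1) = P(m) + (m(-15m^3 - 26m^2 - 27m - 12)) = (m(-3m^4 + m^3 - m^2 + m + 2)) + (m(-15m^3 - 26m^2 - 27m - 12)).
Simplifying, P(m+1) = -m(m + 1)(3m + 5)(m^2 + 2m + 2) = -(m+1)((m+1) - 1)(3(m+1) + 2)((m+1)^2 + 1),
which is the closed form with t = m+1.
Hence, by induction on t, the claim holds for every t ≥ 1.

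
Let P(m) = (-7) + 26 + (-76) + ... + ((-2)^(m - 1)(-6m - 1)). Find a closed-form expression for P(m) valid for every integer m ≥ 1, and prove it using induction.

P(m) = (-2)^m(2m + 1) - 1

We claim P(m) = (-2)^m(2m + 1) - 1 for all m ≥ 1.
Base case (m = 1): P(1) = -7, and the closed form gives -7. They agree.
Suppose the result is true for m = i, so P(i) = (-2)^i(2i + 1) - 1.
Then P(i+1) = P(i) + ((-2)^i(-6i - 7)) = ((-2)^i(2i + 1) - 1) + ((-2)^i(-6i - 7)).
Simplifying, P(i+1) = -4(-2)^i·i - 6(-2)^i - 1 = (-2)^(i+1)(2(i+1) + 1) - 1,
which is the closed form with m = i+1.
Hence, by induction on m, the claim holds for every m ≥ 1.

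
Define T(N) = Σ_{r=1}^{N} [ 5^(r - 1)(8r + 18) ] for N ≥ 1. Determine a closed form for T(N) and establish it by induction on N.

We claim T(N) = 2·5^N(N + 2) - 4 for all N ≥ 1.
Base step (N = 1): T(1) = 26, and the closed form gives 26. They agree.
Inductive step: assume the claim holds for N = r, so T(r) = 2·5^r(r + 2) - 4.
Then T(r+1) = T(r) + (5^r(8r + 26)) = (2·5^r(r + 2) - 4) + (5^r(8r + 26)).
Simplifying, T(r+1) = 10·5^r·r + 30·5^r - 4 = 2·5^(r+1)((r+1) + 2) - 4,
which is the closed form with N = r+1.
By the principle of mathematical induction, the result holds for all N ≥ 1.

T(N) = 2·5^N(N + 2) - 4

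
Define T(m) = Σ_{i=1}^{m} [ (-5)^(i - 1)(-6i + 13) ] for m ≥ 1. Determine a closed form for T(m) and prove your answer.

T(m) = (-5)^m(m - 2) + 2

We claim T(m) = (-5)^m(m - 2) + 2 for all m ≥ 1.
Base step (m = 1): T(1) = 7, and the closed form gives 7. They agree.
Inductive step: assume the claim holds for m = i, so T(i) = (-5)^i(i - 2) + 2.
Then T(i+1) = T(i) + ((-5)^i(-6i + 7)) = ((-5)^i(i - 2) + 2) + ((-5)^i(-6i + 7)).
Simplifying, T(i+1) = (-5)^(i + 1)i - (-5)^(i + 1) + 2 = (-5)^(i+1)((i+1) - 2) + 2,
which is the closed form with m = i+1.
By induction, the statement is established for all m ≥ 1.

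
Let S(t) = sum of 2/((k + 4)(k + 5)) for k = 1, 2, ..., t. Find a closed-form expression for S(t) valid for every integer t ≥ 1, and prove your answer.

S(t) = 2t/(5(t + 5))

We claim S(t) = 2t/(5(t + 5)) for all t ≥ 1.
For the base case t = 1: S(1) = 1/15, and the closed form gives 1/15. They agree.
Suppose the result is true for t = k, so S(k) = 2k/(5(k + 5)).
Then S(k+1) = S(k) + (2/((k + 5)(k + 6))) = (2k/(5(k + 5))) + (2/((k + 5)(k + 6))).
Simplifying, S(k+1) = 2(k + 1)/(5(k + 6)) = 2(k+1)/(5((k+1) + 5)),
which is the closed form with t = k+1.
By induction, the statement is established for all t ≥ 1.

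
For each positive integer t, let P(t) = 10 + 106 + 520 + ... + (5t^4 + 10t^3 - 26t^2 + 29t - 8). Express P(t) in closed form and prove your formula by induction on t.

P(t) = t(t^4 + 5t^3 - 2t^2 + 4t + 2)

We claim P(t) = t(t^4 + 5t^3 - 2t^2 + 4t + 2) for all t ≥ 1.
For the base case t = 1: P(1) = 10, and the closed form gives 10. They agree.
Suppose the result is true for t = p, so P(p) = p(p^4 + 5p^3 - 2p^2 + 4p + 2).
Then P(p+1) = P(p) + (5p^4 + 30p^3 + 34p^2 + 27p + 10) = (p(p^4 + 5p^3 - 2p^2 + 4p + 2)) + (5p^4 + 30p^3 + 34p^2 + 27p + 10).
Simplifying, P(p+1) = (p + 1)(p^4 + 9p^3 + 19p^2 + 19p + 10) = (p+1)((p+1)^4 + 5(p+1)^3 - 2(p+1)^2 + 4(p+1) + 2),
which is the closed form with t = p+1.
This completes the induction.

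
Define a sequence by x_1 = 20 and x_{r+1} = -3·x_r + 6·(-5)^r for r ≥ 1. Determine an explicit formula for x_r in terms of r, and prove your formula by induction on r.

x_r = 5(-3)^(r - 1) - 3(-5)^r

Computing the first terms: x_1 = 20, x_2 = -90, x_3 = 420. This suggests x_r = 5(-3)^(r - 1) - 3(-5)^r.
For the base case r = 1: the formula gives 20 = 20 = x_1.
Inductive step: suppose the statement holds for some k ≥ 1, so x_k = 5(-3)^(k - 1) - 3(-5)^k.
Then x_{k+1} = -3·x_k + 6·(-5)^k = -3·(5(-3)^(k - 1) - 3(-5)^k) + 6·(-5)^k = 5(-3)^k - 3(-5)^(k + 1) = 5(-3)^((k+1) - 1) - 3(-5)^(k+1),
which is the claimed formula at r = k+1.
Hence, by induction on r, the claim holds for every r ≥ 1.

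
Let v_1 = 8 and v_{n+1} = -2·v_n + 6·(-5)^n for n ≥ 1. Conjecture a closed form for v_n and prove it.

v_n = (-2)^n - 2(-5)^n

Computing the first terms: v_1 = 8, v_2 = -46, v_3 = 242. This suggests v_n = (-2)^n - 2(-5)^n.
Base case (n = 1): the formula gives 8 = 8 = v_1.
Inductive step: suppose the statement holds for some i ≥ 1, so v_i = (-2)^i - 2(-5)^i.
Then v_{i+1} = -2·v_i + 6·(-5)^i = -2·((-2)^i - 2(-5)^i) + 6·(-5)^i = (-2)^(i + 1) - 2(-5)^(i + 1),
which is the claimed formula at n = i+1.
By the principle of mathematical induction, the result holds for all n ≥ 1.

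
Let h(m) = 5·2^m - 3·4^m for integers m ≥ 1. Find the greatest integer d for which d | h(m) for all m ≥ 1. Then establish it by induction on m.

Computing the first values: h(1) = -2 and h(2) = -28; gcd(-2, -28) = 2, so d ≤ 2.
We prove 2 | 5·2^m - 3·4^m for all m ≥ 1 by induction on m.
Base case (m = 1): h(1) = -2 = 2·(-1), so 2 | h(1).
For the inductive step, assume it holds for an arbitrary i ≥ 1, i.e. 2 | h(i). Then
h(i+1) − 4·h(i) = (5·2^(i+1) - 3·4^(i+1)) − 4·(5·2^i - 3·4^i) = (5)·2^i·(2 − 4) = (-10)·2^i. Since 2 | h(i) by the inductive hypothesis, 2 | 4·h(i); and 2 | -10 since -10 = 2·-5. Therefore 2 | h(i+1).
This completes the induction.
Therefore the largest such d is 2.

d = 2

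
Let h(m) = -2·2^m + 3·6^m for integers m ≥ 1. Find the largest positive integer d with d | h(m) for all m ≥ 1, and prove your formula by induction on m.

d = 2

Computing the first values: h(1) = 14 and h(2) = 100; gcd(14, 100) = 2, so d ≤ 2.
We prove 2 | -2·2^m + 3·6^m for all m ≥ 1 by induction on m.
Base step (m = 1): h(1) = 14 = 2·(7), so 2 | h(1).
Inductive step: suppose the statement holds for some r ≥ 1, i.e. 2 | h(r). Then
h(r+1) − 6·h(r) = (-2·2^(r+1) + 3·6^(r+1)) − 6·(-2·2^r + 3·6^r) = (-2)·2^r·(2 − 6) = (8)·2^r. Since 2 | h(r) by the inductive hypothesis, 2 | 6·h(r); and 2 | 8 since 8 = 2·4. Therefore 2 | h(r+1).
By the principle of mathematical induction, the result holds for all m ≥ 1.
Therefore the largest such d is 2.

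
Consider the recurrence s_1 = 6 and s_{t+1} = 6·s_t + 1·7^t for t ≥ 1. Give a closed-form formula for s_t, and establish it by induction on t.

Computing the first terms: s_1 = 6, s_2 = 43, s_3 = 307. This suggests s_t = -6^(t - 1) + 7^t.
Base case (t = 1): the formula gives 6 = 6 = s_1.
Inductive step: assume the claim holds for t = r, so s_r = -6^(r - 1) + 7^r.
Then s_{r+1} = 6·s_r + 1·7^r = 6·(-6^(r - 1) + 7^r) + 1·7^r = -6^r + 7^(r + 1) = -6^((r+1) - 1) + 7^(r+1),
which is the claimed formula at t = r+1.
Hence, by induction on t, the claim holds for every t ≥ 1.

s_t = -6^(t - 1) + 7^t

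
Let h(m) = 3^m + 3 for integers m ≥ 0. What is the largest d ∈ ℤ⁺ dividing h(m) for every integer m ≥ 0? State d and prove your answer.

Computing the first values: h(0) = 4 and h(1) = 6; gcd(4, 6) = 2, so d ≤ 2.
We prove 2 | 3^m + 3 for all m ≥ 0 by induction on m.
Base step (m = 0): h(0) = 4 = 2·(2), so 2 | h(0).
Inductive step: assume the claim holds for m = p, i.e. 2 | h(p). Then
h(p+1) = 3^(p+1) + 3 = 3·(3^p + 3) - 6 = 3·h(p) - 6. The first term is divisible by 2 by the inductive hypothesis, and -6 is divisible by 2. Hence 2 | h(p+1).
This completes the induction.
Therefore the largest such d is 2.

d = 2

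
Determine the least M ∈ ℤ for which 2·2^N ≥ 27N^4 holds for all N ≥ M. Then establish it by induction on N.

At N = 21: 4194304 < 5250987, so the inequality fails and M ≥ 22. We prove 2·2^N ≥ 27N^4 for all N ≥ 22.
When N = 22: 2·2^N = 8388608 and 27N^4 = 6324912, so 8388608 ≥ 6324912.
Inductive step: assume the claim holds for N = k, so 2·2^k ≥ 27k^4.
Then 2·2^(k + 1) = 2·(2·2^k) ≥ 2·(27k^4).
Also, for k ≥ 22 we have 2·(27k^4) ≥ 27(k+1)^4, since 2 ≥ (1 + 1/k)^4 for all k ≥ 22.
Combining, 2·2^(k + 1) ≥ 27(k+1)^4.
This completes the induction.
Hence the smallest such M is 22.

M = 22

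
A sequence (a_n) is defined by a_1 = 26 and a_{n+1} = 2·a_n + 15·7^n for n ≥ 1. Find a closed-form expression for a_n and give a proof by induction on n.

Computing the first terms: a_1 = 26, a_2 = 157, a_3 = 1049. This suggests a_n = 5·2^(n - 1) + 3·7^n.
When n = 1: the formula gives 26 = 26 = a_1.
Inductive step: assume the claim holds for n = m, so a_m = 5·2^(m - 1) + 3·7^m.
Then a_{m+1} = 2·a_m + 15·7^m = 2·(5·2^(m - 1) + 3·7^m) + 15·7^m = 5·2^m + 3·7^(m + 1) = 5·2^((m+1) - 1) + 3·7^(m+1),
which is the claimed formula at n = m+1.
This completes the induction.

a_n = 5·2^(n - 1) + 3·7^n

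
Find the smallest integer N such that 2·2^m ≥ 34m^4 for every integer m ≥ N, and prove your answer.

N = 22

At m = 21: 4194304 < 6612354, so the inequality fails and N ≥ 22. We prove 2·2^m ≥ 34m^4 for all m ≥ 22.
Base case (m = 22): 2·2^m = 8388608 and 34m^4 = 7964704, so 8388608 ≥ 7964704.
Inductive step: assume the claim holds for m = p, so 2·2^p ≥ 34p^4.
Then 2·2^(p + 1) = 2·(2·2^p) ≥ 2·(34p^4).
Also, for p ≥ 22 we have 2·(34p^4) ≥ 34(p+1)^4, since 2 ≥ (1 + 1/p)^4 for all p ≥ 22.
Combining, 2·2^(p + 1) ≥ 34(p+1)^4.
This completes the induction.
Hence the smallest such N is 22.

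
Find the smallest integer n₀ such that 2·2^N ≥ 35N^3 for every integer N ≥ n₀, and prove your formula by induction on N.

At N = 16: 131072 < 143360, so the inequality fails and n₀ ≥ 17. We prove 2·2^N ≥ 35N^3 for all N ≥ 17.
Base step (N = 17): 2·2^N = 262144 and 35N^3 = 171955, so 262144 ≥ 171955.
Suppose the result is true for N = p, so 2·2^p ≥ 35p^3.
Then 2·2^(p + 1) = 2·(2·2^p) ≥ 2·(35p^3).
Also, for p ≥ 17 we have 2·(35p^3) ≥ 35(p+1)^3, since 2 ≥ (1 + 1/p)^3 for all p ≥ 17.
Combining, 2·2^(p + 1) ≥ 35(p+1)^3.
By induction, the statement is established for all N ≥ 17.
Hence the smallest such n₀ is 17.

n₀ = 17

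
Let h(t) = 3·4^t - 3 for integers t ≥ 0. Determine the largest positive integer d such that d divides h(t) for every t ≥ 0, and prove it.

Computing the first values: h(0) = 0 and h(1) = 9; gcd(0, 9) = 9, so d ≤ 9.
We prove 9 | 3·4^t - 3 for all t ≥ 0 by induction on t.
Base step (t = 0): h(0) = 0 = 9·(0), so 9 | h(0).
Inductive step: assume the claim holds for t = m, i.e. 9 | h(m). Then
h(m+1) = 3·4^(m+1) - 3 = 4·(3·4^m - 3) + 9 = 4·h(m) + 9. The first term is divisible by 9 by the inductive hypothesis, and 9 is divisible by 9. Hence 9 | h(m+1).
This completes the induction.
Therefore the largest such d is 9.

d = 9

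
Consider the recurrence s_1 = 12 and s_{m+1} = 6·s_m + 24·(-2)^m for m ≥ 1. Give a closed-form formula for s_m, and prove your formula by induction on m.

Computing the first terms: s_1 = 12, s_2 = 24, s_3 = 240. This suggests s_m = -3(-2)^m + 6^m.
Base case (m = 1): the formula gives 12 = 12 = s_1.
Inductive step: assume the claim holds for m = r, so s_r = -3(-2)^r + 6^r.
Then s_{r+1} = 6·s_r + 24·(-2)^r = 6·(-3(-2)^r + 6^r) + 24·(-2)^r = -3(-2)^(r + 1) + 6^(r + 1),
which is the claimed formula at m = r+1.
By induction, the statement is established for all m ≥ 1.

s_m = -3(-2)^m + 6^m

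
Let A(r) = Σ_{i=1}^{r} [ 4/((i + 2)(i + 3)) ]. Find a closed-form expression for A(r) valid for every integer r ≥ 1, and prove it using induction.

A(r) = 4r/(3(r + 3))

We claim A(r) = 4r/(3(r + 3)) for all r ≥ 1.
When r = 1: A(1) = 1/3, and the closed form gives 1/3. They agree.
For the inductive step, assume it holds for an arbitrary i ≥ 1, so A(i) = 4i/(3(i + 3)).
Then A(i+1) = A(i) + (4/((i + 3)(i + 4))) = (4i/(3(i + 3))) + (4/((i + 3)(i + 4))).
Simplifying, A(i+1) = 4(i + 1)/(3(i + 4)) = 4(i+1)/(3((i+1) + 3)),
which is the closed form with r = i+1.
Hence, by induction on r, the claim holds for every r ≥ 1.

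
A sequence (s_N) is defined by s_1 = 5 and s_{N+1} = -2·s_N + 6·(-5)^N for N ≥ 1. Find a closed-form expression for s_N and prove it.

Computing the first terms: s_1 = 5, s_2 = -40, s_3 = 230. This suggests s_N = -5(-2)^(N - 1) - 2(-5)^N.
For the base case N = 1: the formula gives 5 = 5 = s_1.
Suppose the result is true for N = m, so s_m = -5(-2)^(m - 1) - 2(-5)^m.
Then s_{m+1} = -2·s_m + 6·(-5)^m = -2·(-5(-2)^(m - 1) - 2(-5)^m) + 6·(-5)^m = -5(-2)^m - 2(-5)^(m + 1) = -5(-2)^((m+1) - 1) - 2(-5)^(m+1),
which is the claimed formula at N = m+1.
By the principle of mathematical induction, the result holds for all N ≥ 1.

s_N = -5(-2)^(N - 1) - 2(-5)^N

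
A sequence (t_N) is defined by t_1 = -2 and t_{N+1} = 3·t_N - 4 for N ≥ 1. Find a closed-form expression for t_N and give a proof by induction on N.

t_N = -4·3^(N - 1) + 2

Computing the first terms: t_1 = -2, t_2 = -10, t_3 = -34. This suggests t_N = -4·3^(N - 1) + 2.
For the base case N = 1: the formula gives -2 = -2 = t_1.
Inductive step: suppose the statement holds for some m ≥ 1, so t_m = -4·3^(m - 1) + 2.
Then t_{m+1} = 3·t_m - 4 = 3·(-4·3^(m - 1) + 2) - 4 = -4·3^m + 2 = -4·3^((m+1) - 1) + 2,
which is the claimed formula at N = m+1.
By the principle of mathematical induction, the result holds for all N ≥ 1.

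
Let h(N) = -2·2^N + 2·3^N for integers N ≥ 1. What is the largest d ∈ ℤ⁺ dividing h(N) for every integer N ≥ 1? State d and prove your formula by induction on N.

Computing the first values: h(1) = 2 and h(2) = 10; gcd(2, 10) = 2, so d ≤ 2.
We prove 2 | -2·2^N + 2·3^N for all N ≥ 1 by induction on N.
Base step (N = 1): h(1) = 2 = 2·(1), so 2 | h(1).
For the inductive step, assume it holds for an arbitrary m ≥ 1, i.e. 2 | h(m). Then
h(m+1) − 3·h(m) = (-2·2^(m+1) + 2·3^(m+1)) − 3·(-2·2^m + 2·3^m) = (-2)·2^m·(2 − 3) = (2)·2^m. Since 2 | h(m) by the inductive hypothesis, 2 | 3·h(m); and 2 | 2 since 2 = 2·1. Therefore 2 | h(m+1).
By induction, the statement is established for all N ≥ 1.
Therefore the largest such d is 2.

d = 2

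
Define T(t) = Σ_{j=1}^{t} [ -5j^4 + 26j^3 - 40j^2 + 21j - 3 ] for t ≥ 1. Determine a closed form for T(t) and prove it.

T(t) = -t(t^4 - 4t^3 + 2t^2 + 3t - 1)

We claim T(t) = -t(t^4 - 4t^3 + 2t^2 + 3t - 1) for all t ≥ 1.
Base step (t = 1): T(1) = -1, and the closed form gives -1. They agree.
For the inductive step, assume it holds for an arbitrary j ≥ 1, so T(j) = j(-j^4 + 4j^3 - 2j^2 - 3j + 1).
Then T(j+1) = T(j) + (-5j^4 + 6j^3 + 8j^2 - j - 1) = (j(-j^4 + 4j^3 - 2j^2 - 3j + 1)) + (-5j^4 + 6j^3 + 8j^2 - j - 1).
Simplifying, T(j+1) = -(j + 1)(j^4 - 4j^2 - j + 1) = -(j+1)((j+1)^4 - 4(j+1)^3 + 2(j+1)^2 + 3(j+1) - 1),
which is the closed form with t = j+1.
This completes the induction.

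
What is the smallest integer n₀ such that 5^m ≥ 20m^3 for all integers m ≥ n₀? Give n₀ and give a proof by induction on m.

n₀ = 5

At m = 4: 625 < 1280, so the inequality fails and n₀ ≥ 5. We prove 5^m ≥ 20m^3 for all m ≥ 5.
For the base case m = 5: 5^m = 3125 and 20m^3 = 2500, so 3125 ≥ 2500.
For the inductive step, assume it holds for an arbitrary k ≥ 5, so 5^k ≥ 20k^3.
Then 5^(k + 1) = 5·(5^k) ≥ 5·(20k^3).
Also, for k ≥ 5 we have 5·(20k^3) ≥ 20(k+1)^3, since 5 ≥ (1 + 1/k)^3 for all k ≥ 5.
Combining, 5^(k + 1) ≥ 20(k+1)^3.
By induction, the statement is established for all m ≥ 5.
Hence the smallest such n₀ is 5.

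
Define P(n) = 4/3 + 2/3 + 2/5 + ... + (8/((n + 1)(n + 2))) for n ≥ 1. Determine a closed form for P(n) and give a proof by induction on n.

P(n) = 4n/(n + 2)

We claim P(n) = 4n/(n + 2) for all n ≥ 1.
For the base case n = 1: P(1) = 4/3, and the closed form gives 4/3. They agree.
Inductive step: assume the claim holds for n = j, so P(j) = 4j/(j + 2).
Then P(j+1) = P(j) + (8/((j + 2)(j + 3))) = (4j/(j + 2)) + (8/((j + 2)(j + 3))).
Simplifying, P(j+1) = 4(j + 1)/(j + 3) = 4(j+1)/((j+1) + 2),
which is the closed form with n = j+1.
By the principle of mathematical induction, the result holds for all n ≥ 1.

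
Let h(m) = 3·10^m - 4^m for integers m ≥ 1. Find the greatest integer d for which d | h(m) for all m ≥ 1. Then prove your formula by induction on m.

d = 2

Computing the first values: h(1) = 26 and h(2) = 284; gcd(26, 284) = 2, so d ≤ 2.
We prove 2 | 3·10^m - 4^m for all m ≥ 1 by induction on m.
For the base case m = 1: h(1) = 26 = 2·(13), so 2 | h(1).
For the inductive step, assume it holds for an arbitrary r ≥ 1, i.e. 2 | h(r). Then
h(r+1) − 10·h(r) = (3·10^(r+1) - 4^(r+1)) − 10·(3·10^r - 4^r) = (-1)·4^r·(4 − 10) = (6)·4^r. Since 2 | h(r) by the inductive hypothesis, 2 | 10·h(r); and 2 | 6 since 6 = 2·3. Therefore 2 | h(r+1).
This completes the induction.
Therefore the largest such d is 2.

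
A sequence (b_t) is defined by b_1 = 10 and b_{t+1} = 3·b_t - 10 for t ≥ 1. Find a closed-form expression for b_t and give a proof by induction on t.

b_t = 5·3^(t - 1) + 5

Computing the first terms: b_1 = 10, b_2 = 20, b_3 = 50. This suggests b_t = 5·3^(t - 1) + 5.
Base case (t = 1): the formula gives 10 = 10 = b_1.
Inductive step: assume the claim holds for t = p, so b_p = 5·3^(p - 1) + 5.
Then b_{p+1} = 3·b_p - 10 = 3·(5·3^(p - 1) + 5) - 10 = 5·3^p + 5 = 5·3^((p+1) - 1) + 5,
which is the claimed formula at t = p+1.
Hence, by induction on t, the claim holds for every t ≥ 1.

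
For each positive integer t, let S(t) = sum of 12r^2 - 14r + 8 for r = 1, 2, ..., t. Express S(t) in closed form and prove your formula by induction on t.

We claim S(t) = t(4t^2 - t + 3) for all t ≥ 1.
When t = 1: S(1) = 6, and the closed form gives 6. They agree.
Inductive step: suppose the statement holds for some r ≥ 1, so S(r) = r(4r^2 - r + 3).
Then S(r+1) = S(r) + (12r^2 + 10r + 6) = (r(4r^2 - r + 3)) + (12r^2 + 10r + 6).
Simplifying, S(r+1) = (r + 1)(4r^2 + 7r + 6) = (r+1)(4(r+1)^2 - (r+1) + 3),
which is the closed form with t = r+1.
Hence, by induction on t, the claim holds for every t ≥ 1.

S(t) = t(4t^2 - t + 3)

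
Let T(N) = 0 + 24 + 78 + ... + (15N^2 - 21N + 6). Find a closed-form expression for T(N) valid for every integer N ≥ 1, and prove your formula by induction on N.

T(N) = N(N - 1)(5N + 2)

We claim T(N) = N(N - 1)(5N + 2) for all N ≥ 1.
Base case (N = 1): T(1) = 0, and the closed form gives 0. They agree.
Inductive step: suppose the statement holds for some k ≥ 1, so T(k) = k(5k^2 - 3k - 2).
Then T(k+1) = T(k) + (3k(5k + 3)) = (k(5k^2 - 3k - 2)) + (3k(5k + 3)).
Simplifying, T(k+1) = k(k + 1)(5k + 7) = (k+1)((k+1) - 1)(5(k+1) + 2),
which is the closed form with N = k+1.
Hence, by induction on N, the claim holds for every N ≥ 1.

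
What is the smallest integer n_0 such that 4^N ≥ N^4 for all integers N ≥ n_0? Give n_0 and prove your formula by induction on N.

At N = 3: 64 < 81, so the inequality fails and n_0 ≥ 4. We prove 4^N ≥ N^4 for all N ≥ 4.
When N = 4: 4^N = 256 and N^4 = 256, so 256 ≥ 256.
For the inductive step, assume it holds for an arbitrary i ≥ 4, so 4^i ≥ i^4.
Then 4^(i + 1) = 4·(4^i) ≥ 4·(i^4).
Also, for i ≥ 4 we have 4·(i^4) ≥ (i+1)^4, since 4 ≥ (1 + 1/i)^4 for all i ≥ 4.
Combining, 4^(i + 1) ≥ (i+1)^4.
By the principle of mathematical induction, the result holds for all N ≥ 4.
Hence the smallest such n_0 is 4.

n_0 = 4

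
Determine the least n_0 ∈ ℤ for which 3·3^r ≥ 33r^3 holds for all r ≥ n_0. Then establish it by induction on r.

At r = 7: 6561 < 11319, so the inequality fails and n_0 ≥ 8. We prove 3·3^r ≥ 33r^3 for all r ≥ 8.
For the base case r = 8: 3·3^r = 19683 and 33r^3 = 16896, so 19683 ≥ 16896.
Inductive step: suppose the statement holds for some m ≥ 8, so 3·3^m ≥ 33m^3.
Then 3·3^(m + 1) = 3·(3·3^m) ≥ 3·(33m^3).
Also, for m ≥ 8 we have 3·(33m^3) ≥ 33(m+1)^3, since 3 ≥ (1 + 1/m)^3 for all m ≥ 8.
Combining, 3·3^(m + 1) ≥ 33(m+1)^3.
By induction, the statement is established for all r ≥ 8.
Hence the smallest such n_0 is 8.

n_0 = 8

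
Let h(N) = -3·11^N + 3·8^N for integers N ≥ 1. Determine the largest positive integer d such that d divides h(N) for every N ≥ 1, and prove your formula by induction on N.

Computing the first values: h(1) = -9 and h(2) = -171; gcd(-9, -171) = 9, so d ≤ 9.
We prove 9 | -3·11^N + 3·8^N for all N ≥ 1 by induction on N.
Base case (N = 1): h(1) = -9 = 9·(-1), so 9 | h(1).
Suppose the result is true for N = p, i.e. 9 | h(p). Then
h(p+1) − 11·h(p) = (-3·11^(p+1) + 3·8^(p+1)) − 11·(-3·11^p + 3·8^p) = (3)·8^p·(8 − 11) = (-9)·8^p. Since 9 | h(p) by the inductive hypothesis, 9 | 11·h(p); and 9 | -9 since -9 = 9·-1. Therefore 9 | h(p+1).
This completes the induction.
Therefore the largest such d is 9.

d = 9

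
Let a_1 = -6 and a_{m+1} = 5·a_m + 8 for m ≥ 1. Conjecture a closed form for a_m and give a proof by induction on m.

a_m = -4·5^(m - 1) - 2

Computing the first terms: a_1 = -6, a_2 = -22, a_3 = -102. This suggests a_m = -4·5^(m - 1) - 2.
For the base case m = 1: the formula gives -6 = -6 = a_1.
Inductive step: suppose the statement holds for some j ≥ 1, so a_j = -4·5^(j - 1) - 2.
Then a_{j+1} = 5·a_j + 8 = 5·(-4·5^(j - 1) - 2) + 8 = -4·5^j - 2 = -4·5^((j+1) - 1) - 2,
which is the claimed formula at m = j+1.
Hence, by induction on m, the claim holds for every m ≥ 1.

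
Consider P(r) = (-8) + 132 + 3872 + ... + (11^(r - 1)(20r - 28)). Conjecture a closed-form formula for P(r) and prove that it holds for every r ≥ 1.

We claim P(r) = 11^r(2r - 3) + 3 for all r ≥ 1.
When r = 1: P(1) = -8, and the closed form gives -8. They agree.
Inductive step: assume the claim holds for r = k, so P(k) = 11^k(2k - 3) + 3.
Then P(k+1) = P(k) + (11^k(20k - 8)) = (11^k(2k - 3) + 3) + (11^k(20k - 8)).
Simplifying, P(k+1) = 22·11^k·k - 11·11^k + 3 = 11^(k+1)(2(k+1) - 3) + 3,
which is the closed form with r = k+1.
This completes the induction.

P(r) = 11^r(2r - 3) + 3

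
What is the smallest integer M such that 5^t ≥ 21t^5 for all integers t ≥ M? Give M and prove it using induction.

At t = 8: 390625 < 688128, so the inequality fails and M ≥ 9. We prove 5^t ≥ 21t^5 for all t ≥ 9.
When t = 9: 5^t = 1953125 and 21t^5 = 1240029, so 1953125 ≥ 1240029.
Inductive step: assume the claim holds for t = m, so 5^m ≥ 21m^5.
Then 5^(m + 1) = 5·(5^m) ≥ 5·(21m^5).
Also, for m ≥ 9 we have 5·(21m^5) ≥ 21(m+1)^5, since 5 ≥ (1 + 1/m)^5 for all m ≥ 9.
Combining, 5^(m + 1) ≥ 21(m+1)^5.
Hence, by induction on t, the claim holds for every t ≥ 9.
Hence the smallest such M is 9.

M = 9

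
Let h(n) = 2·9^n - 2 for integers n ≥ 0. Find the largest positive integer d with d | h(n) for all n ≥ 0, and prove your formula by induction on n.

d = 16

Computing the first values: h(0) = 0 and h(1) = 16; gcd(0, 16) = 16, so d ≤ 16.
We prove 16 | 2·9^n - 2 for all n ≥ 0 by induction on n.
Base case (n = 0): h(0) = 0 = 16·(0), so 16 | h(0).
Suppose the result is true for n = k, i.e. 16 | h(k). Then
h(k+1) = 2·9^(k+1) - 2 = 9·(2·9^k - 2) + 16 = 9·h(k) + 16. The first term is divisible by 16 by the inductive hypothesis, and 16 is divisible by 16. Hence 16 | h(k+1).
By the principle of mathematical induction, the result holds for all n ≥ 0.
Therefore the largest such d is 16.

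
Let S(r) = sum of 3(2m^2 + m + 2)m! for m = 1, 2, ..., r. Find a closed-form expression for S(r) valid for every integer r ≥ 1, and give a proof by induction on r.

We claim S(r) = (6r + 3)(r + 1)! - 3 for all r ≥ 1.
When r = 1: S(1) = 15, and the closed form gives 15. They agree.
For the inductive step, assume it holds for an arbitrary m ≥ 1, so S(m) = (6m + 3)(m + 1)! - 3.
Then S(m+1) = S(m) + (3(2m^2 + 5m + 5)(m + 1)!) = ((6m + 3)(m + 1)! - 3) + (3(2m^2 + 5m + 5)(m + 1)!).
Simplifying, S(m+1) = (6(m+1) + 3)((m+1) + 1)! - 3,
which is the closed form with r = m+1.
Hence, by induction on r, the claim holds for every r ≥ 1.

S(r) = (6r + 3)(r + 1)! - 3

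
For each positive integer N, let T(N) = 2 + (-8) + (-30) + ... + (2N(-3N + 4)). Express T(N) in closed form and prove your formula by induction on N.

T(N) = -N(N + 1)(2N - 3)

We claim T(N) = -N(N + 1)(2N - 3) for all N ≥ 1.
Base step (N = 1): T(1) = 2, and the closed form gives 2. They agree.
Inductive step: assume the claim holds for N = i, so T(i) = i(-2i^2 + i + 3).
Then T(i+1) = T(i) + (-6i^2 - 4i + 2) = (i(-2i^2 + i + 3)) + (-6i^2 - 4i + 2).
Simplifying, T(i+1) = -(i + 1)(i + 2)(2i - 1) = -(i+1)((i+1) + 1)(2(i+1) - 3),
which is the closed form with N = i+1.
Hence, by induction on N, the claim holds for every N ≥ 1.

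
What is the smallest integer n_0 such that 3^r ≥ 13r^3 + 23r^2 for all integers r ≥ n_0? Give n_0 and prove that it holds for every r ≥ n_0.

At r = 8: 6561 < 8128, so the inequality fails and n_0 ≥ 9. We prove 3^r ≥ 13r^3 + 23r^2 for all r ≥ 9.
When r = 9: 3^r = 19683 and 13r^3 + 23r^2 = 11340, so 19683 ≥ 11340.
Suppose the result is true for r = p, so 3^p ≥ 13p^3 + 23p^2.
Then 3^(p + 1) = 3·(3^p) ≥ 3·(13p^3 + 23p^2).
Also, for p ≥ 9 we have 3·(13p^3 + 23p^2) ≥ 13(p+1)^3 + 23(p+1)^2, since 3·(13p^3 + 23p^2) − (13(p+1)^3 + 23(p+1)^2) = 26p^3 + 7p^2 - 85p - 36, which is nonnegative for all p ≥ 9.
Combining, 3^(p + 1) ≥ 13(p+1)^3 + 23(p+1)^2.
Hence, by induction on r, the claim holds for every r ≥ 9.
Hence the smallest such n_0 is 9.

n_0 = 9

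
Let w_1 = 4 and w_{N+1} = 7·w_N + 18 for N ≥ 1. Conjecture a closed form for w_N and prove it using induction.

Computing the first terms: w_1 = 4, w_2 = 46, w_3 = 340. This suggests w_N = 7^N - 3.
When N = 1: the formula gives 4 = 4 = w_1.
Inductive step: suppose the statement holds for some k ≥ 1, so w_k = 7^k - 3.
Then w_{k+1} = 7·w_k + 18 = 7·(7^k - 3) + 18 = 7^(k + 1) - 3,
which is the claimed formula at N = k+1.
Hence, by induction on N, the claim holds for every N ≥ 1.

w_N = 7^N - 3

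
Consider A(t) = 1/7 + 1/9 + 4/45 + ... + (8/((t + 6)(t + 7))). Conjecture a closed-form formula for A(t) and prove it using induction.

We claim A(t) = 8t/(7(t + 7)) for all t ≥ 1.
Base step (t = 1): A(1) = 1/7, and the closed form gives 1/7. They agree.
Inductive step: assume the claim holds for t = j, so A(j) = 8j/(7(j + 7)).
Then A(j+1) = A(j) + (8/((j + 7)(j + 8))) = (8j/(7(j + 7))) + (8/((j + 7)(j + 8))).
Simplifying, A(j+1) = 8(j + 1)/(7(j + 8)) = 8(j+1)/(7((j+1) + 7)),
which is the closed form with t = j+1.
By induction, the statement is established for all t ≥ 1.

A(t) = 8t/(7(t + 7))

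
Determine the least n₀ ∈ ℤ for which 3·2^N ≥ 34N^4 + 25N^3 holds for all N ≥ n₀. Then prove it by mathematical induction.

At N = 21: 6291456 < 6843879, so the inequality fails and n₀ ≥ 22. We prove 3·2^N ≥ 34N^4 + 25N^3 for all N ≥ 22.
Base step (N = 22): 3·2^N = 12582912 and 34N^4 + 25N^3 = 8230904, so 12582912 ≥ 8230904.
Inductive step: suppose the statement holds for some j ≥ 22, so 3·2^j ≥ 34j^4 + 25j^3.
Then 3·2^(j + 1) = 2·(3·2^j) ≥ 2·(34j^4 + 25j^3).
Also, for j ≥ 22 we have 2·(34j^4 + 25j^3) ≥ 34(j+1)^4 + 25(j+1)^3, since 2·(34j^4 + 25j^3) − (34(j+1)^4 + 25(j+1)^3) = 34j^4 - 111j^3 - 279j^2 - 211j - 59, which is nonnegative for all j ≥ 22.
Combining, 3·2^(j + 1) ≥ 34(j+1)^4 + 25(j+1)^3.
This completes the induction.
Hence the smallest such n₀ is 22.

n₀ = 22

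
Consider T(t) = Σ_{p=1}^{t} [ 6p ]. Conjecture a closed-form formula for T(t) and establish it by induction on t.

We claim T(t) = 3t(t + 1) for all t ≥ 1.
When t = 1: T(1) = 6, and the closed form gives 6. They agree.
Suppose the result is true for t = p, so T(p) = 3p(p + 1).
Then T(p+1) = T(p) + (6p + 6) = (3p(p + 1)) + (6p + 6).
Simplifying, T(p+1) = 3(p + 1)(p + 2) = 3(p+1)((p+1) + 1),
which is the closed form with t = p+1.
This completes the induction.

T(t) = 3t(t + 1)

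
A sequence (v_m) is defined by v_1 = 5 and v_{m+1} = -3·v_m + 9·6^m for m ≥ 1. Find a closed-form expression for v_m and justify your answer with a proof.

Computing the first terms: v_1 = 5, v_2 = 39, v_3 = 207. This suggests v_m = -(-3)^(m - 1) + 6^m.
Base step (m = 1): the formula gives 5 = 5 = v_1.
Suppose the result is true for m = p, so v_p = -(-3)^(p - 1) + 6^p.
Then v_{p+1} = -3·v_p + 9·6^p = -3·(-(-3)^(p - 1) + 6^p) + 9·6^p = -(-3)^p + 6^(p + 1) = -(-3)^((p+1) - 1) + 6^(p+1),
which is the claimed formula at m = p+1.
By the principle of mathematical induction, the result holds for all m ≥ 1.

v_m = -(-3)^(m - 1) + 6^m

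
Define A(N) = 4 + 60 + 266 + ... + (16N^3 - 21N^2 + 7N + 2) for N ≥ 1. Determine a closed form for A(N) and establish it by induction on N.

We claim A(N) = N(4N^3 + N^2 - 3N + 2) for all N ≥ 1.
Base case (N = 1): A(1) = 4, and the closed form gives 4. They agree.
Inductive step: suppose the statement holds for some k ≥ 1, so A(k) = k(4k^3 + k^2 - 3k + 2).
Then A(k+1) = A(k) + (16k^3 + 27k^2 + 13k + 4) = (k(4k^3 + k^2 - 3k + 2)) + (16k^3 + 27k^2 + 13k + 4).
Simplifying, A(k+1) = (k + 1)(4k^3 + 13k^2 + 11k + 4) = (k+1)(4(k+1)^3 + (k+1)^2 - 3(k+1) + 2),
which is the closed form with N = k+1.
Hence, by induction on N, the claim holds for every N ≥ 1.

A(N) = N(4N^3 + N^2 - 3N + 2)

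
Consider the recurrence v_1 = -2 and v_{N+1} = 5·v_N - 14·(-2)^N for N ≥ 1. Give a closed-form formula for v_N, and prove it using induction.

v_N = -(-2)^(N + 1) + 2·5^(N - 1)

Computing the first terms: v_1 = -2, v_2 = 18, v_3 = 34. This suggests v_N = -(-2)^(N + 1) + 2·5^(N - 1).
Base step (N = 1): the formula gives -2 = -2 = v_1.
For the inductive step, assume it holds for an arbitrary m ≥ 1, so v_m = -(-2)^(m + 1) + 2·5^(m - 1).
Then v_{m+1} = 5·v_m - 14·(-2)^m = 5·(-(-2)^(m + 1) + 2·5^(m - 1)) - 14·(-2)^m = -(-2)^(m + 2) + 2·5^m = -(-2)^((m+1) + 1) + 2·5^((m+1) - 1),
which is the claimed formula at N = m+1.
By induction, the statement is established for all N ≥ 1.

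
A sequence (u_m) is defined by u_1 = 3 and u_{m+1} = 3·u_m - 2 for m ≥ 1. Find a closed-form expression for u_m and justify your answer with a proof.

Computing the first terms: u_1 = 3, u_2 = 7, u_3 = 19. This suggests u_m = 2·3^(m - 1) + 1.
Base step (m = 1): the formula gives 3 = 3 = u_1.
For the inductive step, assume it holds for an arbitrary j ≥ 1, so u_j = 2·3^(j - 1) + 1.
Then u_{j+1} = 3·u_j - 2 = 3·(2·3^(j - 1) + 1) - 2 = 2·3^j + 1 = 2·3^((j+1) - 1) + 1,
which is the claimed formula at m = j+1.
Hence, by induction on m, the claim holds for every m ≥ 1.

u_m = 2·3^(m - 1) + 1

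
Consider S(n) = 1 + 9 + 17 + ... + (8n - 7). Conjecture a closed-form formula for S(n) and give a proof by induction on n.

S(n) = n(4n - 3)

We claim S(n) = n(4n - 3) for all n ≥ 1.
For the base case n = 1: S(1) = 1, and the closed form gives 1. They agree.
Inductive step: assume the claim holds for n = j, so S(j) = j(4j - 3).
Then S(j+1) = S(j) + (8j + 1) = (j(4j - 3)) + (8j + 1).
Simplifying, S(j+1) = (j + 1)(4j + 1) = (j+1)(4(j+1) - 3),
which is the closed form with n = j+1.
By induction, the statement is established for all n ≥ 1.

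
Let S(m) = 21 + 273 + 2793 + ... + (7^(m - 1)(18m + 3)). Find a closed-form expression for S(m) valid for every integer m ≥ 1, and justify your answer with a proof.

S(m) = 3·7^m·m

We claim S(m) = 3·7^m·m for all m ≥ 1.
When m = 1: S(1) = 21, and the closed form gives 21. They agree.
Inductive step: suppose the statement holds for some j ≥ 1, so S(j) = 3·7^j·j.
Then S(j+1) = S(j) + (7^j(18j + 21)) = (3·7^j·j) + (7^j(18j + 21)).
Simplifying, S(j+1) = 21·7^j(j + 1) = 3·7^(j+1)·(j+1),
which is the closed form with m = j+1.
By induction, the statement is established for all m ≥ 1.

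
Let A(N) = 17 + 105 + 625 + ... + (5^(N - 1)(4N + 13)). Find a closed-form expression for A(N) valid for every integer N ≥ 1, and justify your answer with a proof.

We claim A(N) = 5^N(N + 3) - 3 for all N ≥ 1.
Base case (N = 1): A(1) = 17, and the closed form gives 17. They agree.
For the inductive step, assume it holds for an arbitrary p ≥ 1, so A(p) = 5^p(p + 3) - 3.
Then A(p+1) = A(p) + (5^p(4p + 17)) = (5^p(p + 3) - 3) + (5^p(4p + 17)).
Simplifying, A(p+1) = 5·5^p·p + 20·5^p - 3 = 5^(p+1)((p+1) + 3) - 3,
which is the closed form with N = p+1.
This completes the induction.

A(N) = 5^N(N + 3) - 3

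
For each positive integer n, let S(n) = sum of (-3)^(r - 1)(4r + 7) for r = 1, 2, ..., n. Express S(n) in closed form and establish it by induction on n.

We claim S(n) = -(-3)^n(n + 2) + 2 for all n ≥ 1.
When n = 1: S(1) = 11, and the closed form gives 11. They agree.
Suppose the result is true for n = r, so S(r) = -(-3)^r(r + 2) + 2.
Then S(r+1) = S(r) + ((-3)^r(4r + 11)) = (-(-3)^r(r + 2) + 2) + ((-3)^r(4r + 11)).
Simplifying, S(r+1) = -(-3)^(r + 1)r + (-3)^(r + 2) + 2 = -(-3)^(r+1)((r+1) + 2) + 2,
which is the closed form with n = r+1.
This completes the induction.

S(n) = -(-3)^n(n + 2) + 2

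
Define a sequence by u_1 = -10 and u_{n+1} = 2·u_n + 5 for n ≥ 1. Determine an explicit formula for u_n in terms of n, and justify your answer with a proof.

Computing the first terms: u_1 = -10, u_2 = -15, u_3 = -25. This suggests u_n = -5·2^(n - 1) - 5.
For the base case n = 1: the formula gives -10 = -10 = u_1.
Inductive step: suppose the statement holds for some j ≥ 1, so u_j = -5·2^(j - 1) - 5.
Then u_{j+1} = 2·u_j + 5 = 2·(-5·2^(j - 1) - 5) + 5 = -5·2^j - 5 = -5·2^((j+1) - 1) - 5,
which is the claimed formula at n = j+1.
By the principle of mathematical induction, the result holds for all n ≥ 1.

u_n = -5·2^(n - 1) - 5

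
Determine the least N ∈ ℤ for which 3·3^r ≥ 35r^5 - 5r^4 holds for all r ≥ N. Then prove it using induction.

N = 15

At r = 14: 14348907 < 18631760, so the inequality fails and N ≥ 15. We prove 3·3^r ≥ 35r^5 - 5r^4 for all r ≥ 15.
Base case (r = 15): 3·3^r = 43046721 and 35r^5 - 5r^4 = 26325000, so 43046721 ≥ 26325000.
Inductive step: assume the claim holds for r = j, so 3·3^j ≥ 35j^5 - 5j^4.
Then 3·3^(j + 1) = 3·(3·3^j) ≥ 3·(35j^5 - 5j^4).
Also, for j ≥ 15 we have 3·(35j^5 - 5j^4) ≥ 35(j+1)^5 - 5(j+1)^4, since 3·(35j^5 - 5j^4) − (35(j+1)^5 - 5(j+1)^4) = 70j^5 - 185j^4 - 330j^3 - 320j^2 - 155j - 30, which is nonnegative for all j ≥ 15.
Combining, 3·3^(j + 1) ≥ 35(j+1)^5 - 5(j+1)^4.
Hence, by induction on r, the claim holds for every r ≥ 15.
Hence the smallest such N is 15.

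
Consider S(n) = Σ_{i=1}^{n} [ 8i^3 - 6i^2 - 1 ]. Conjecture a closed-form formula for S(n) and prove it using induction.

S(n) = n(2n^3 + 2n^2 - n - 2)

We claim S(n) = n(2n^3 + 2n^2 - n - 2) for all n ≥ 1.
Base step (n = 1): S(1) = 1, and the closed form gives 1. They agree.
Inductive step: assume the claim holds for n = i, so S(i) = i(2i^3 + 2i^2 - i - 2).
Then S(i+1) = S(i) + (8(i + 1)^3 - 6(i + 1)^2 - 1) = (i(2i^3 + 2i^2 - i - 2)) + (8(i + 1)^3 - 6(i + 1)^2 - 1).
Simplifying, S(i+1) = (i + 1)(2i^3 + 8i^2 + 9i + 1) = (i+1)(2(i+1)^3 + 2(i+1)^2 - (i+1) - 2),
which is the closed form with n = i+1.
By the principle of mathematical induction, the result holds for all n ≥ 1.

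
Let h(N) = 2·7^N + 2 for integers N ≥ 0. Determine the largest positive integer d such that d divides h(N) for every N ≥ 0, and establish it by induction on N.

Computing the first values: h(0) = 4 and h(1) = 16; gcd(4, 16) = 4, so d ≤ 4.
We prove 4 | 2·7^N + 2 for all N ≥ 0 by induction on N.
When N = 0: h(0) = 4 = 4·(1), so 4 | h(0).
Inductive step: assume the claim holds for N = p, i.e. 4 | h(p). Then
h(p+1) = 2·7^(p+1) + 2 = 7·(2·7^p + 2) - 12 = 7·h(p) - 12. The first term is divisible by 4 by the inductive hypothesis, and -12 is divisible by 4. Hence 4 | h(p+1).
Hence, by induction on N, the claim holds for every N ≥ 0.
Therefore the largest such d is 4.

d = 4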